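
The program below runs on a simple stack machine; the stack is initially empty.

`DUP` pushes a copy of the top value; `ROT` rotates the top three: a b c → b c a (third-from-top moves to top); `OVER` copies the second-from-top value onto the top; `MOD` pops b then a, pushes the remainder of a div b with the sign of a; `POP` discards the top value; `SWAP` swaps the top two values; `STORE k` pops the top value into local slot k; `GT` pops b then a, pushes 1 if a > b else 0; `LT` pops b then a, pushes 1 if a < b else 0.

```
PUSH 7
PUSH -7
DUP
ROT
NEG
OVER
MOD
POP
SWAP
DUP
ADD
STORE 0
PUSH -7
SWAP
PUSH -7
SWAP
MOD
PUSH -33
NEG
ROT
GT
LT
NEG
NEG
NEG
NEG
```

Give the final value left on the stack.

1

PUSH 7   -> [7]
PUSH -7  -> [7, -7]
DUP      -> [7, -7, -7]
ROT      -> [-7, -7, 7]
NEG      -> [-7, -7, -7]
OVER     -> [-7, -7, -7, -7]
MOD      -> [-7, -7, 0]
POP      -> [-7, -7]
SWAP     -> [-7, -7]
DUP      -> [-7, -7, -7]
ADD      -> [-7, -14]
STORE 0  -> [-7]
PUSH -7  -> [-7, -7]
SWAP     -> [-7, -7]
PUSH -7  -> [-7, -7, -7]
SWAP     -> [-7, -7, -7]
MOD      -> [-7, 0]
PUSH -33 -> [-7, 0, -33]
NEG      -> [-7, 0, 33]
ROT      -> [0, 33, -7]
GT       -> [0, 1]
LT       -> [1]
NEG      -> [-1]
NEG      -> [1]
NEG      -> [-1]
NEG      -> [1]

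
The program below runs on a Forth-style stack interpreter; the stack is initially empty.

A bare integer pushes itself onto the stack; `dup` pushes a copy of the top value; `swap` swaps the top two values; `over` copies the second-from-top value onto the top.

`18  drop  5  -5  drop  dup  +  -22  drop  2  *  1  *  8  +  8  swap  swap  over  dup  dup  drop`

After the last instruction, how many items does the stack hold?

4

18    [18]
drop  []
5     [5]
-5    [5, -5]
drop  [5]
dup   [5, 5]
+     [10]
-22   [10, -22]
drop  [10]
2     [10, 2]
*     [20]
1     [20, 1]
*     [20]
8     [20, 8]
+     [28]
8     [28, 8]
swap  [8, 28]
swap  [28, 8]
over  [28, 8, 28]
dup   [28, 8, 28, 28]
dup   [28, 8, 28, 28, 28]
drop  [28, 8, 28, 28]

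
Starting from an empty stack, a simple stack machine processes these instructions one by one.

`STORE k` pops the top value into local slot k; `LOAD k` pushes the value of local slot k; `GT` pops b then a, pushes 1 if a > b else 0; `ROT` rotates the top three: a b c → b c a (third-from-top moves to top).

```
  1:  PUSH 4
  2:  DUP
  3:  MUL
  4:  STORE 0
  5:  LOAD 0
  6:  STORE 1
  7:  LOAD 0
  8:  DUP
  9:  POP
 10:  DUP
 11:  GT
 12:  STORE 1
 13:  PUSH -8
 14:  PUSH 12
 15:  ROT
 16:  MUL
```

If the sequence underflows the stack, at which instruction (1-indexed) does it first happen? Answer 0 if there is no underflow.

PUSH 4  → [4]
DUP     → [4, 4]
MUL     → [16]
STORE 0 → []
LOAD 0  → [16]
STORE 1 → []
LOAD 0  → [16]
DUP     → [16, 16]
POP     → [16]
DUP     → [16, 16]
GT      → [0]
STORE 1 → []
PUSH -8 → [-8]
PUSH 12 → [-8, 12]
ROT  — needs 3 operands, stack has 2 → underflow

15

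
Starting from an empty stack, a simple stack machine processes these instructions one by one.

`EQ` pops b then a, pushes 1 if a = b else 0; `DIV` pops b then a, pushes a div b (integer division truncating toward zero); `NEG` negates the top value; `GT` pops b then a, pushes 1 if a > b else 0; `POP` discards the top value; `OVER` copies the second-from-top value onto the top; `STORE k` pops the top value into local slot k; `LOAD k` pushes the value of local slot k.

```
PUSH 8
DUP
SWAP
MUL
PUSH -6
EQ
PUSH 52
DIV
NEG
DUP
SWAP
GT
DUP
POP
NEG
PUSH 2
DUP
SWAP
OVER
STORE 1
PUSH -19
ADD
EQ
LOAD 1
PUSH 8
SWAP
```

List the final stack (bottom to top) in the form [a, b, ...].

PUSH 8   -> 8
DUP      -> 8 8
SWAP     -> 8 8
MUL      -> 64
PUSH -6  -> 64 -6
EQ       -> 0
PUSH 52  -> 0 52
DIV      -> 0
NEG      -> 0
DUP      -> 0 0
SWAP     -> 0 0
GT       -> 0
DUP      -> 0 0
POP      -> 0
NEG      -> 0
PUSH 2   -> 0 2
DUP      -> 0 2 2
SWAP     -> 0 2 2
OVER     -> 0 2 2 2
STORE 1  -> 0 2 2
PUSH -19 -> 0 2 2 -19
ADD      -> 0 2 -17
EQ       -> 0 0
LOAD 1   -> 0 0 2
PUSH 8   -> 0 0 2 8
SWAP     -> 0 0 8 2

[0, 0, 8, 2]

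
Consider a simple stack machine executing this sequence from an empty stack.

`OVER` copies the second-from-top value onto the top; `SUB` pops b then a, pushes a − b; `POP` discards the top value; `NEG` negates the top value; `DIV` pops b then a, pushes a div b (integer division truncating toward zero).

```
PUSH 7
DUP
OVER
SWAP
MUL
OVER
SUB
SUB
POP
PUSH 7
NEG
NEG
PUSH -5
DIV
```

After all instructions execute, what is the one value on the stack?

PUSH 7  → [7]
DUP     → [7, 7]
OVER    → [7, 7, 7]
SWAP    → [7, 7, 7]
MUL     → [7, 49]
OVER    → [7, 49, 7]
SUB     → [7, 42]
SUB     → [-35]
POP     → []
PUSH 7  → [7]
NEG     → [-7]
NEG     → [7]
PUSH -5 → [7, -5]
DIV     → [-1]

-1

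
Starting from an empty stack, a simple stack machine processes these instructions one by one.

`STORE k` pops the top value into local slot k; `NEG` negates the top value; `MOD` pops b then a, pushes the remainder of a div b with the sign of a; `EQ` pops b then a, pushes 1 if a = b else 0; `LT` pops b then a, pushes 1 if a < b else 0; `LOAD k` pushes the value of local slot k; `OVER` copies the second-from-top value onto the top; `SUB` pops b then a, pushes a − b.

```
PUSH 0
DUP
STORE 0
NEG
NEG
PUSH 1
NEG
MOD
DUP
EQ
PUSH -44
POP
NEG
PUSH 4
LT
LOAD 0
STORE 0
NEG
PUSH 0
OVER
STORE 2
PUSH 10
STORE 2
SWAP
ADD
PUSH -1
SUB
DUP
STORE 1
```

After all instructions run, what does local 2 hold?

10

PUSH 0   → [0]
DUP      → [0, 0]
STORE 0  → [0]
NEG      → [0]
NEG      → [0]
PUSH 1   → [0, 1]
NEG      → [0, -1]
MOD      → [0]
DUP      → [0, 0]
EQ       → [1]
PUSH -44 → [1, -44]
POP      → [1]
NEG      → [-1]
PUSH 4   → [-1, 4]
LT       → [1]
LOAD 0   → [1, 0]
STORE 0  → [1]
NEG      → [-1]
PUSH 0   → [-1, 0]
OVER     → [-1, 0, -1]
STORE 2  → [-1, 0]
PUSH 10  → [-1, 0, 10]
STORE 2  → [-1, 0]
SWAP     → [0, -1]
ADD      → [-1]
PUSH -1  → [-1, -1]
SUB      → [0]
DUP      → [0, 0]
STORE 1  → [0]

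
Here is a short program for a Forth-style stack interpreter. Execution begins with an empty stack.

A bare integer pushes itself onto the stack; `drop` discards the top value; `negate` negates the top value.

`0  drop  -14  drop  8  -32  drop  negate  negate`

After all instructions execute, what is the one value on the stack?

0      → [0]
drop   → []
-14    → [-14]
drop   → []
8      → [8]
-32    → [8, -32]
drop   → [8]
negate → [-8]
negate → [8]

8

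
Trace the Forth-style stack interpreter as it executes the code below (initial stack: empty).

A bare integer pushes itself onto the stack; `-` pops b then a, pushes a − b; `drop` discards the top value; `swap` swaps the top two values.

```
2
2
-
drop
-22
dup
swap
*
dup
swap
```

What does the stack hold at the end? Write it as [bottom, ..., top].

[484, 484]

2     2
2     2 2
-     0
drop  (empty)
-22   -22
dup   -22 -22
swap  -22 -22
*     484
dup   484 484
swap  484 484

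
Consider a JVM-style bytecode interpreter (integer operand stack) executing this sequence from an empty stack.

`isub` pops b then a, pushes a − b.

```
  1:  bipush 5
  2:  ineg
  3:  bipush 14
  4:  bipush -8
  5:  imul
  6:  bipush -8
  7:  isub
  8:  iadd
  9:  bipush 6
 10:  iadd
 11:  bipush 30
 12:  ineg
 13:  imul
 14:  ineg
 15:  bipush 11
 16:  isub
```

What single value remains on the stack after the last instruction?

bipush 5  : [5]
ineg      : [-5]
bipush 14 : [-5, 14]
bipush -8 : [-5, 14, -8]
imul      : [-5, -112]
bipush -8 : [-5, -112, -8]
isub      : [-5, -104]
iadd      : [-109]
bipush 6  : [-109, 6]
iadd      : [-103]
bipush 30 : [-103, 30]
ineg      : [-103, -30]
imul      : [3090]
ineg      : [-3090]
bipush 11 : [-3090, 11]
isub      : [-3101]

-3101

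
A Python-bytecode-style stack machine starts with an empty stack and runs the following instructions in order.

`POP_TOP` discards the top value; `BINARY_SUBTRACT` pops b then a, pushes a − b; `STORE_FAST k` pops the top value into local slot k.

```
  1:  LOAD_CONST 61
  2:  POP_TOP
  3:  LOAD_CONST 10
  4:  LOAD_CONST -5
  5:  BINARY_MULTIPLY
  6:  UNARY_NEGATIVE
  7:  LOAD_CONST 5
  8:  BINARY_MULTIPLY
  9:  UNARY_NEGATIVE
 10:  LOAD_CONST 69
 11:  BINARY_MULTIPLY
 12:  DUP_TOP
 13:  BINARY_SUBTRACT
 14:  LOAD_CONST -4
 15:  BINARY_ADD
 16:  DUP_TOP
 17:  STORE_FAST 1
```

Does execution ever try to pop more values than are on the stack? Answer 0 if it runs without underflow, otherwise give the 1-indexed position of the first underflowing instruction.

0

LOAD_CONST 61   : [61]
POP_TOP         : []
LOAD_CONST 10   : [10]
LOAD_CONST -5   : [10, -5]
BINARY_MULTIPLY : [-50]
UNARY_NEGATIVE  : [50]
LOAD_CONST 5    : [50, 5]
BINARY_MULTIPLY : [250]
UNARY_NEGATIVE  : [-250]
LOAD_CONST 69   : [-250, 69]
BINARY_MULTIPLY : [-17250]
DUP_TOP         : [-17250, -17250]
BINARY_SUBTRACT : [0]
LOAD_CONST -4   : [0, -4]
BINARY_ADD      : [-4]
DUP_TOP         : [-4, -4]
STORE_FAST 1    : [-4]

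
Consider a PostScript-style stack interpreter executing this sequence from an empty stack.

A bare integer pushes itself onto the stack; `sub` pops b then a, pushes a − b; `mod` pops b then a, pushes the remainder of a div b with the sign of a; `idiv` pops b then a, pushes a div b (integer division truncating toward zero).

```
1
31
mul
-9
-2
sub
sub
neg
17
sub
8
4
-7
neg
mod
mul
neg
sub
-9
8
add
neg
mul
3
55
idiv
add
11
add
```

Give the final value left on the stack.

-12

1    -> 1
31   -> 1 31
mul  -> 31
-9   -> 31 -9
-2   -> 31 -9 -2
sub  -> 31 -7
sub  -> 38
neg  -> -38
17   -> -38 17
sub  -> -55
8    -> -55 8
4    -> -55 8 4
-7   -> -55 8 4 -7
neg  -> -55 8 4 7
mod  -> -55 8 4
mul  -> -55 32
neg  -> -55 -32
sub  -> -23
-9   -> -23 -9
8    -> -23 -9 8
add  -> -23 -1
neg  -> -23 1
mul  -> -23
3    -> -23 3
55   -> -23 3 55
idiv -> -23 0
add  -> -23
11   -> -23 11
add  -> -12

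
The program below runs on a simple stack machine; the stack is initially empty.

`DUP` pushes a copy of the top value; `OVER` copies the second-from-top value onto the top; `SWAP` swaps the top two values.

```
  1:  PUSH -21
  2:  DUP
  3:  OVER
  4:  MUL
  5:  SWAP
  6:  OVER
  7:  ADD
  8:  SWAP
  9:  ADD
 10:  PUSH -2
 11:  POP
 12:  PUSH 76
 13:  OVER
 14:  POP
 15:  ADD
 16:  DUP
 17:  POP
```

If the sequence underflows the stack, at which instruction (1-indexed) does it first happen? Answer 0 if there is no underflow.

0

PUSH -21 -> [-21]
DUP      -> [-21, -21]
OVER     -> [-21, -21, -21]
MUL      -> [-21, 441]
SWAP     -> [441, -21]
OVER     -> [441, -21, 441]
ADD      -> [441, 420]
SWAP     -> [420, 441]
ADD      -> [861]
PUSH -2  -> [861, -2]
POP      -> [861]
PUSH 76  -> [861, 76]
OVER     -> [861, 76, 861]
POP      -> [861, 76]
ADD      -> [937]
DUP      -> [937, 937]
POP      -> [937]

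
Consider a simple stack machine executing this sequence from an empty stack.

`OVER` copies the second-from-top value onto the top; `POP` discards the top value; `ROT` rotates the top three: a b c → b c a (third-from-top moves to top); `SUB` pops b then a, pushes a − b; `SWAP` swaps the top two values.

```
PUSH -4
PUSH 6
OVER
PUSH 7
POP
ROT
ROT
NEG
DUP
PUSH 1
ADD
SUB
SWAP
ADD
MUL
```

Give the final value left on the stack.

20

PUSH -4 : -4
PUSH 6  : -4 6
OVER    : -4 6 -4
PUSH 7  : -4 6 -4 7
POP     : -4 6 -4
ROT     : 6 -4 -4
ROT     : -4 -4 6
NEG     : -4 -4 -6
DUP     : -4 -4 -6 -6
PUSH 1  : -4 -4 -6 -6 1
ADD     : -4 -4 -6 -5
SUB     : -4 -4 -1
SWAP    : -4 -1 -4
ADD     : -4 -5
MUL     : 20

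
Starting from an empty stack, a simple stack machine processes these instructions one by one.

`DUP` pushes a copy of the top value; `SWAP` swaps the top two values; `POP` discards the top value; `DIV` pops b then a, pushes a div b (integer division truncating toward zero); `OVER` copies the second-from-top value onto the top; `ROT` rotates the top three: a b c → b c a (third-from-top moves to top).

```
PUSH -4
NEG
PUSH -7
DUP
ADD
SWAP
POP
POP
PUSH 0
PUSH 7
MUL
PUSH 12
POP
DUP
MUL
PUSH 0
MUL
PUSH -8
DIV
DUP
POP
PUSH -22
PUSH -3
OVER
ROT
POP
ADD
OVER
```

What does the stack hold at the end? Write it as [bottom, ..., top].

PUSH -4  -> [-4]
NEG      -> [4]
PUSH -7  -> [4, -7]
DUP      -> [4, -7, -7]
ADD      -> [4, -14]
SWAP     -> [-14, 4]
POP      -> [-14]
POP      -> []
PUSH 0   -> [0]
PUSH 7   -> [0, 7]
MUL      -> [0]
PUSH 12  -> [0, 12]
POP      -> [0]
DUP      -> [0, 0]
MUL      -> [0]
PUSH 0   -> [0, 0]
MUL      -> [0]
PUSH -8  -> [0, -8]
DIV      -> [0]
DUP      -> [0, 0]
POP      -> [0]
PUSH -22 -> [0, -22]
PUSH -3  -> [0, -22, -3]
OVER     -> [0, -22, -3, -22]
ROT      -> [0, -3, -22, -22]
POP      -> [0, -3, -22]
ADD      -> [0, -25]
OVER     -> [0, -25, 0]

[0, -25, 0]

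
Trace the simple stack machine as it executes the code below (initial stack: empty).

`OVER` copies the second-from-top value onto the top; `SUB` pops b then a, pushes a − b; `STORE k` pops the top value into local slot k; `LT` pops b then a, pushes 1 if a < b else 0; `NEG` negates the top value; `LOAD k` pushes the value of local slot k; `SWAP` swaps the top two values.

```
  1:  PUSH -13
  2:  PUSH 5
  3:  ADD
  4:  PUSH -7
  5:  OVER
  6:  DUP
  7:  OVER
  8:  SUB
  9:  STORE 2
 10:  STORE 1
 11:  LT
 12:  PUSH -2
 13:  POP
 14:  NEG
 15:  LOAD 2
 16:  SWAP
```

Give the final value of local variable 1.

PUSH -13 : -13
PUSH 5   : -13 5
ADD      : -8
PUSH -7  : -8 -7
OVER     : -8 -7 -8
DUP      : -8 -7 -8 -8
OVER     : -8 -7 -8 -8 -8
SUB      : -8 -7 -8 0
STORE 2  : -8 -7 -8
STORE 1  : -8 -7
LT       : 1
PUSH -2  : 1 -2
POP      : 1
NEG      : -1
LOAD 2   : -1 0
SWAP     : 0 -1

-8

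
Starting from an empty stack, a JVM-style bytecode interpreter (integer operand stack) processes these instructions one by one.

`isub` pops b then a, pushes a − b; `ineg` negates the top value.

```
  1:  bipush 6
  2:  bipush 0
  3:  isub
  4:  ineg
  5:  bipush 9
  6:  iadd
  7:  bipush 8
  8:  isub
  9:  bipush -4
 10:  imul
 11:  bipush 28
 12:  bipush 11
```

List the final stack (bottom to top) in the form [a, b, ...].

bipush 6  → 6
bipush 0  → 6 0
isub      → 6
ineg      → -6
bipush 9  → -6 9
iadd      → 3
bipush 8  → 3 8
isub      → -5
bipush -4 → -5 -4
imul      → 20
bipush 28 → 20 28
bipush 11 → 20 28 11

[20, 28, 11]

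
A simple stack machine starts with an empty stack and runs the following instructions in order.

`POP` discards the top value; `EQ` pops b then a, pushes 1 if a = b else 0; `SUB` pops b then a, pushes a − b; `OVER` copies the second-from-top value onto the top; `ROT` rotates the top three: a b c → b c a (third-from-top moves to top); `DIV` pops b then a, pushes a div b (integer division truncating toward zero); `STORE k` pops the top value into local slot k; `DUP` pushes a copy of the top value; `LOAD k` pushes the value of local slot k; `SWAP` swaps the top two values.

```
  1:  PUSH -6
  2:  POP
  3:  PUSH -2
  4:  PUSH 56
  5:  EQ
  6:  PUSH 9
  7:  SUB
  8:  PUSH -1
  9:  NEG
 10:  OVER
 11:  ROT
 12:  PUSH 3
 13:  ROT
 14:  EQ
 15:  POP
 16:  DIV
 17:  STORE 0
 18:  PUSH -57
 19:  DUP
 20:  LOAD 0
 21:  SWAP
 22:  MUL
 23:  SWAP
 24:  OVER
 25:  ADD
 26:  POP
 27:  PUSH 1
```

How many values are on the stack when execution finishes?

PUSH -6  -> [-6]
POP      -> []
PUSH -2  -> [-2]
PUSH 56  -> [-2, 56]
EQ       -> [0]
PUSH 9   -> [0, 9]
SUB      -> [-9]
PUSH -1  -> [-9, -1]
NEG      -> [-9, 1]
OVER     -> [-9, 1, -9]
ROT      -> [1, -9, -9]
PUSH 3   -> [1, -9, -9, 3]
ROT      -> [1, -9, 3, -9]
EQ       -> [1, -9, 0]
POP      -> [1, -9]
DIV      -> [0]
STORE 0  -> []
PUSH -57 -> [-57]
DUP      -> [-57, -57]
LOAD 0   -> [-57, -57, 0]
SWAP     -> [-57, 0, -57]
MUL      -> [-57, 0]
SWAP     -> [0, -57]
OVER     -> [0, -57, 0]
ADD      -> [0, -57]
POP      -> [0]
PUSH 1   -> [0, 1]

2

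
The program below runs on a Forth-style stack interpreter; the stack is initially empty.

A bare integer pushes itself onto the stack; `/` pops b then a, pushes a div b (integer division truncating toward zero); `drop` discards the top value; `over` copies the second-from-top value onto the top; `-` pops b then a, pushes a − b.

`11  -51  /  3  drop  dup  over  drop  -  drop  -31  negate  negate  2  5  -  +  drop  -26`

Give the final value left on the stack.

11     → [11]
-51    → [11, -51]
/      → [0]
3      → [0, 3]
drop   → [0]
dup    → [0, 0]
over   → [0, 0, 0]
drop   → [0, 0]
-      → [0]
drop   → []
-31    → [-31]
negate → [31]
negate → [-31]
2      → [-31, 2]
5      → [-31, 2, 5]
-      → [-31, -3]
+      → [-34]
drop   → []
-26    → [-26]

-26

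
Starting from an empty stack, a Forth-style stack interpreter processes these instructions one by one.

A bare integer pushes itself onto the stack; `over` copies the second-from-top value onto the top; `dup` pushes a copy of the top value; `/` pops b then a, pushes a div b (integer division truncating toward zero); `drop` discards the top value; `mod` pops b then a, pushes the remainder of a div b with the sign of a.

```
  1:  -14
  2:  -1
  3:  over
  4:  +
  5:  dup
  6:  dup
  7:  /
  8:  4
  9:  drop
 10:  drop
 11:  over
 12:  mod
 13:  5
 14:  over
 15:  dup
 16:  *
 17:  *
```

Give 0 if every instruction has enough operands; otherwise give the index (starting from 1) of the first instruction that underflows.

0

-14  : -14
-1   : -14 -1
over : -14 -1 -14
+    : -14 -15
dup  : -14 -15 -15
dup  : -14 -15 -15 -15
/    : -14 -15 1
4    : -14 -15 1 4
drop : -14 -15 1
drop : -14 -15
over : -14 -15 -14
mod  : -14 -1
5    : -14 -1 5
over : -14 -1 5 -1
dup  : -14 -1 5 -1 -1
*    : -14 -1 5 1
*    : -14 -1 5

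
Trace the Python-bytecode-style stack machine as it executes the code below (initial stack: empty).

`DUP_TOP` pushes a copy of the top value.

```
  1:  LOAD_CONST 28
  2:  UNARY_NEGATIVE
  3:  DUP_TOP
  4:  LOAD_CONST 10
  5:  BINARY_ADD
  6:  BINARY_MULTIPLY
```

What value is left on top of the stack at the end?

LOAD_CONST 28   → 28
UNARY_NEGATIVE  → -28
DUP_TOP         → -28 -28
LOAD_CONST 10   → -28 -28 10
BINARY_ADD      → -28 -18
BINARY_MULTIPLY → 504

504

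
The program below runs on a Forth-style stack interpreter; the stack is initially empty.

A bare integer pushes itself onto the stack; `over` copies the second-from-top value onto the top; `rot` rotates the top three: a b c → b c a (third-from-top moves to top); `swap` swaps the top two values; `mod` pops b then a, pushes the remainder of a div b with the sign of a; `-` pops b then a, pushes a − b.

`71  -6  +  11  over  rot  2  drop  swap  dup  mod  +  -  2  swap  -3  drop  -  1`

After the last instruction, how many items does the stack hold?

2

71    [71]
-6    [71, -6]
+     [65]
11    [65, 11]
over  [65, 11, 65]
rot   [11, 65, 65]
2     [11, 65, 65, 2]
drop  [11, 65, 65]
swap  [11, 65, 65]
dup   [11, 65, 65, 65]
mod   [11, 65, 0]
+     [11, 65]
-     [-54]
2     [-54, 2]
swap  [2, -54]
-3    [2, -54, -3]
drop  [2, -54]
-     [56]
1     [56, 1]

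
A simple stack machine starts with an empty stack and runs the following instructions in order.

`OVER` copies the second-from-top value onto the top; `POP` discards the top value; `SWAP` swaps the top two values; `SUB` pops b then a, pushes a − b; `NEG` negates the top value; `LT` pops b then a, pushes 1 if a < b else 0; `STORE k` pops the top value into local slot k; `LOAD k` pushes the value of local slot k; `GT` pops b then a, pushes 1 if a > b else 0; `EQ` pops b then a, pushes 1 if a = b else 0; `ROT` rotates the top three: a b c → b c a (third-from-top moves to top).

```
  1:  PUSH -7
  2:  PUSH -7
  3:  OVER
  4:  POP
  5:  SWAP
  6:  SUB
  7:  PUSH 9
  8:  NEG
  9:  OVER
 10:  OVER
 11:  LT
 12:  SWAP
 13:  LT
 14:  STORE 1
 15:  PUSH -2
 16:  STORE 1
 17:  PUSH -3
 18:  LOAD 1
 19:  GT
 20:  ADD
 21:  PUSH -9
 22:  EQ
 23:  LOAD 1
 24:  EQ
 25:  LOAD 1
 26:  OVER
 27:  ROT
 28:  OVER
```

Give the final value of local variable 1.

-2

PUSH -7 -> [-7]
PUSH -7 -> [-7, -7]
OVER    -> [-7, -7, -7]
POP     -> [-7, -7]
SWAP    -> [-7, -7]
SUB     -> [0]
PUSH 9  -> [0, 9]
NEG     -> [0, -9]
OVER    -> [0, -9, 0]
OVER    -> [0, -9, 0, -9]
LT      -> [0, -9, 0]
SWAP    -> [0, 0, -9]
LT      -> [0, 0]
STORE 1 -> [0]
PUSH -2 -> [0, -2]
STORE 1 -> [0]
PUSH -3 -> [0, -3]
LOAD 1  -> [0, -3, -2]
GT      -> [0, 0]
ADD     -> [0]
PUSH -9 -> [0, -9]
EQ      -> [0]
LOAD 1  -> [0, -2]
EQ      -> [0]
LOAD 1  -> [0, -2]
OVER    -> [0, -2, 0]
ROT     -> [-2, 0, 0]
OVER    -> [-2, 0, 0, 0]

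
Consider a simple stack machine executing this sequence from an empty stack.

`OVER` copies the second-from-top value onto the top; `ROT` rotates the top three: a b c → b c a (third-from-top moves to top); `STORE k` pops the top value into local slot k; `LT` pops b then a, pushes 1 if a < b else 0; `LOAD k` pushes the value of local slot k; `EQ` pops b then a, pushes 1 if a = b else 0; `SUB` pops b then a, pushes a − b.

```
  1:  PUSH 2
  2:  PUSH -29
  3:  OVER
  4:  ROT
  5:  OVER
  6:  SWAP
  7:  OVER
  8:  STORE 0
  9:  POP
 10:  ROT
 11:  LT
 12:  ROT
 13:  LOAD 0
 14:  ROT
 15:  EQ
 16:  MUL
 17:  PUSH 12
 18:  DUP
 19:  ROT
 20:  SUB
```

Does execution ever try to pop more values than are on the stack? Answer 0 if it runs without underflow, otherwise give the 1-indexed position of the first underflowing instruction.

PUSH 2    2
PUSH -29  2 -29
OVER      2 -29 2
ROT       -29 2 2
OVER      -29 2 2 2
SWAP      -29 2 2 2
OVER      -29 2 2 2 2
STORE 0   -29 2 2 2
POP       -29 2 2
ROT       2 2 -29
LT        2 0
ROT  — needs 3 operands, stack has 2 → underflow

12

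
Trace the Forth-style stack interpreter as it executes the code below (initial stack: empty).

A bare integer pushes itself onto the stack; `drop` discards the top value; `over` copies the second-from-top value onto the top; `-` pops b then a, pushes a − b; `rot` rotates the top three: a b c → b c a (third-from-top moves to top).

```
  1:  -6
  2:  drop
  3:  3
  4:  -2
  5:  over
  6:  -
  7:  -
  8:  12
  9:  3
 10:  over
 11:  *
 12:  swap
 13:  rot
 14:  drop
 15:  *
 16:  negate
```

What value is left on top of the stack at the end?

-6     -> -6
drop   -> (empty)
3      -> 3
-2     -> 3 -2
over   -> 3 -2 3
-      -> 3 -5
-      -> 8
12     -> 8 12
3      -> 8 12 3
over   -> 8 12 3 12
*      -> 8 12 36
swap   -> 8 36 12
rot    -> 36 12 8
drop   -> 36 12
*      -> 432
negate -> -432

-432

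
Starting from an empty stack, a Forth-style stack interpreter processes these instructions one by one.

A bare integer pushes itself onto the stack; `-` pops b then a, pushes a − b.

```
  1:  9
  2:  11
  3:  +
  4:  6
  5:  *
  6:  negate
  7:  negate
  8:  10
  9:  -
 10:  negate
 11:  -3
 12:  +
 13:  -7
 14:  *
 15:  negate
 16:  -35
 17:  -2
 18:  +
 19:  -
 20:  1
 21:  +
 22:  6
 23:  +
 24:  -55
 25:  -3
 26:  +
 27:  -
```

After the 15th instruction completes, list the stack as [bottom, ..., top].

[-791]

9      → [9]
11     → [9, 11]
+      → [20]
6      → [20, 6]
*      → [120]
negate → [-120]
negate → [120]
10     → [120, 10]
-      → [110]
negate → [-110]
-3     → [-110, -3]
+      → [-113]
-7     → [-113, -7]
*      → [791]
negate → [-791]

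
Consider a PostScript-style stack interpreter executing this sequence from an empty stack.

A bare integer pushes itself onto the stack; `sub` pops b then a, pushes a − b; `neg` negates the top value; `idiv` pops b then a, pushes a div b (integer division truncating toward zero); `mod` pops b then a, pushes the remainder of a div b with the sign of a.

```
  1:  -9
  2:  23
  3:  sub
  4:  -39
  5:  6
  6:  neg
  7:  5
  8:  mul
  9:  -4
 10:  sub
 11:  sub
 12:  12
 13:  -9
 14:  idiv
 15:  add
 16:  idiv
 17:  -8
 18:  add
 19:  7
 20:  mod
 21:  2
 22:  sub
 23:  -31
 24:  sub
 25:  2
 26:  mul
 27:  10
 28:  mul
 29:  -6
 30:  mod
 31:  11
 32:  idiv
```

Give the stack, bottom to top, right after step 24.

-9   → [-9]
23   → [-9, 23]
sub  → [-32]
-39  → [-32, -39]
6    → [-32, -39, 6]
neg  → [-32, -39, -6]
5    → [-32, -39, -6, 5]
mul  → [-32, -39, -30]
-4   → [-32, -39, -30, -4]
sub  → [-32, -39, -26]
sub  → [-32, -13]
12   → [-32, -13, 12]
-9   → [-32, -13, 12, -9]
idiv → [-32, -13, -1]
add  → [-32, -14]
idiv → [2]
-8   → [2, -8]
add  → [-6]
7    → [-6, 7]
mod  → [-6]
2    → [-6, 2]
sub  → [-8]
-31  → [-8, -31]
sub  → [23]

[23]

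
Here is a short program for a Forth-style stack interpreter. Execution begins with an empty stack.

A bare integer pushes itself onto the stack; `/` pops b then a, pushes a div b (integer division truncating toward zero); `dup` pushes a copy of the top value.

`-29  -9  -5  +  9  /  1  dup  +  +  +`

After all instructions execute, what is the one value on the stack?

-29 : [-29]
-9  : [-29, -9]
-5  : [-29, -9, -5]
+   : [-29, -14]
9   : [-29, -14, 9]
/   : [-29, -1]
1   : [-29, -1, 1]
dup : [-29, -1, 1, 1]
+   : [-29, -1, 2]
+   : [-29, 1]
+   : [-28]

-28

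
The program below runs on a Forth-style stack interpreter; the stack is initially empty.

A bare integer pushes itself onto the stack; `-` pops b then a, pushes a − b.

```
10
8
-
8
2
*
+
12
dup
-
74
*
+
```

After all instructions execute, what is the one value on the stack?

10   [10]
8    [10, 8]
-    [2]
8    [2, 8]
2    [2, 8, 2]
*    [2, 16]
+    [18]
12   [18, 12]
dup  [18, 12, 12]
-    [18, 0]
74   [18, 0, 74]
*    [18, 0]
+    [18]

18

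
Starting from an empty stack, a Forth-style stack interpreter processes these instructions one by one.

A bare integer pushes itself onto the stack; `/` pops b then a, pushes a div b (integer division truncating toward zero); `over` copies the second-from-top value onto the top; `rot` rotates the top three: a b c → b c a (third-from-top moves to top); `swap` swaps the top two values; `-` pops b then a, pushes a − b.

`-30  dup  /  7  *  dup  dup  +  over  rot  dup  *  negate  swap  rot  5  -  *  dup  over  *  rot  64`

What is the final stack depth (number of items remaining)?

4

-30    -> [-30]
dup    -> [-30, -30]
/      -> [1]
7      -> [1, 7]
*      -> [7]
dup    -> [7, 7]
dup    -> [7, 7, 7]
+      -> [7, 14]
over   -> [7, 14, 7]
rot    -> [14, 7, 7]
dup    -> [14, 7, 7, 7]
*      -> [14, 7, 49]
negate -> [14, 7, -49]
swap   -> [14, -49, 7]
rot    -> [-49, 7, 14]
5      -> [-49, 7, 14, 5]
-      -> [-49, 7, 9]
*      -> [-49, 63]
dup    -> [-49, 63, 63]
over   -> [-49, 63, 63, 63]
*      -> [-49, 63, 3969]
rot    -> [63, 3969, -49]
64     -> [63, 3969, -49, 64]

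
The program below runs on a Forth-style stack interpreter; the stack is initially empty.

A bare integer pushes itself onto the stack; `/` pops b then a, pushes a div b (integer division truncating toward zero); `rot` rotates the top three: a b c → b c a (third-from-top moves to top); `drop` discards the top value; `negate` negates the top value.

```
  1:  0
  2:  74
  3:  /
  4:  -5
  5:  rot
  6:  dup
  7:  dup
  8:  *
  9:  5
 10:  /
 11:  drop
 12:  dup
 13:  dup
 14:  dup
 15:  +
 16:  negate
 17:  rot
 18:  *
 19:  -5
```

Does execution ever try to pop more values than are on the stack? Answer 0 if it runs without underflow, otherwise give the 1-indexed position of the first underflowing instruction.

5

0   0
74  0 74
/   0
-5  0 -5
rot  — needs 3 operands, stack has 2 → underflow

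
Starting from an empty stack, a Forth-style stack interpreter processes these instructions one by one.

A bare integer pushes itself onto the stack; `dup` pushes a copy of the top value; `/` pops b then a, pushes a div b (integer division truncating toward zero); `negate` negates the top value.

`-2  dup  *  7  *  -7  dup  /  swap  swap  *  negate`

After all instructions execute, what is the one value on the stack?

-28

-2      -2
dup     -2 -2
*       4
7       4 7
*       28
-7      28 -7
dup     28 -7 -7
/       28 1
swap    1 28
swap    28 1
*       28
negate  -28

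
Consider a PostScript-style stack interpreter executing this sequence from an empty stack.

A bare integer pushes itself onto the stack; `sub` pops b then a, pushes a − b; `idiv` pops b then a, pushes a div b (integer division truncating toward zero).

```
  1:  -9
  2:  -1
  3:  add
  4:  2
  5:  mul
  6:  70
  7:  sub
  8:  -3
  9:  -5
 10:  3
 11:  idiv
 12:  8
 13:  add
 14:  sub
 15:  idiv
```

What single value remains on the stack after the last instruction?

-9    -9
-1    -9 -1
add   -10
2     -10 2
mul   -20
70    -20 70
sub   -90
-3    -90 -3
-5    -90 -3 -5
3     -90 -3 -5 3
idiv  -90 -3 -1
8     -90 -3 -1 8
add   -90 -3 7
sub   -90 -10
idiv  9

9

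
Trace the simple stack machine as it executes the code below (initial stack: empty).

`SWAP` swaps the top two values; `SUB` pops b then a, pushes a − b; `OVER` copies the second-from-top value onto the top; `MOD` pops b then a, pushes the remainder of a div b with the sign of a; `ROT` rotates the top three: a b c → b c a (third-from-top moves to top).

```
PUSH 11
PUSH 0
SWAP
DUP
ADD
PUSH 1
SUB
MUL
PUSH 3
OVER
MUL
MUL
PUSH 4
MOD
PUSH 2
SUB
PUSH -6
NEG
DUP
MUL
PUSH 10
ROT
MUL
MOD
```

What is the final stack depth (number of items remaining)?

1

PUSH 11 -> 11
PUSH 0  -> 11 0
SWAP    -> 0 11
DUP     -> 0 11 11
ADD     -> 0 22
PUSH 1  -> 0 22 1
SUB     -> 0 21
MUL     -> 0
PUSH 3  -> 0 3
OVER    -> 0 3 0
MUL     -> 0 0
MUL     -> 0
PUSH 4  -> 0 4
MOD     -> 0
PUSH 2  -> 0 2
SUB     -> -2
PUSH -6 -> -2 -6
NEG     -> -2 6
DUP     -> -2 6 6
MUL     -> -2 36
PUSH 10 -> -2 36 10
ROT     -> 36 10 -2
MUL     -> 36 -20
MOD     -> 16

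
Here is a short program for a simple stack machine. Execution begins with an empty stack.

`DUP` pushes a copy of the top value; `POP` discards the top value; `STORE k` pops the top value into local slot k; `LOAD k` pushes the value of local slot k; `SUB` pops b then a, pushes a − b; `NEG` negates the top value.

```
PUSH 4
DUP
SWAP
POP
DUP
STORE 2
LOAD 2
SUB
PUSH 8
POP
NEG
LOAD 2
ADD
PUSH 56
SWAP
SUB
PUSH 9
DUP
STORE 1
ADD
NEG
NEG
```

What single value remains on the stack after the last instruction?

61

PUSH 4  -> 4
DUP     -> 4 4
SWAP    -> 4 4
POP     -> 4
DUP     -> 4 4
STORE 2 -> 4
LOAD 2  -> 4 4
SUB     -> 0
PUSH 8  -> 0 8
POP     -> 0
NEG     -> 0
LOAD 2  -> 0 4
ADD     -> 4
PUSH 56 -> 4 56
SWAP    -> 56 4
SUB     -> 52
PUSH 9  -> 52 9
DUP     -> 52 9 9
STORE 1 -> 52 9
ADD     -> 61
NEG     -> -61
NEG     -> 61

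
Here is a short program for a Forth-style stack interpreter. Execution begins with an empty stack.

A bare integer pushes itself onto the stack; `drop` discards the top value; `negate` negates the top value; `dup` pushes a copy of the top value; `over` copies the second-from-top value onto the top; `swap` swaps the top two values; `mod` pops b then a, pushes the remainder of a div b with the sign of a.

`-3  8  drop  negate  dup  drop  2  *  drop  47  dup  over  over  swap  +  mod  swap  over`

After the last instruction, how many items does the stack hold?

-3     → -3
8      → -3 8
drop   → -3
negate → 3
dup    → 3 3
drop   → 3
2      → 3 2
*      → 6
drop   → (empty)
47     → 47
dup    → 47 47
over   → 47 47 47
over   → 47 47 47 47
swap   → 47 47 47 47
+      → 47 47 94
mod    → 47 47
swap   → 47 47
over   → 47 47 47

3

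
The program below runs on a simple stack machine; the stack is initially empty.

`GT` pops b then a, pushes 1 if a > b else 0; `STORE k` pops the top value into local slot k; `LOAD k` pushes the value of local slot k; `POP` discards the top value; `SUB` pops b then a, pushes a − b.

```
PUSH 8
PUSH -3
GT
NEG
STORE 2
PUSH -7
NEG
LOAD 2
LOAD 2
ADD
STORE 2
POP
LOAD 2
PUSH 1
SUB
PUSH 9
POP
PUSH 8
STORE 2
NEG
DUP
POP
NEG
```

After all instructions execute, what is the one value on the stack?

PUSH 8  : 8
PUSH -3 : 8 -3
GT      : 1
NEG     : -1
STORE 2 : (empty)
PUSH -7 : -7
NEG     : 7
LOAD 2  : 7 -1
LOAD 2  : 7 -1 -1
ADD     : 7 -2
STORE 2 : 7
POP     : (empty)
LOAD 2  : -2
PUSH 1  : -2 1
SUB     : -3
PUSH 9  : -3 9
POP     : -3
PUSH 8  : -3 8
STORE 2 : -3
NEG     : 3
DUP     : 3 3
POP     : 3
NEG     : -3

-3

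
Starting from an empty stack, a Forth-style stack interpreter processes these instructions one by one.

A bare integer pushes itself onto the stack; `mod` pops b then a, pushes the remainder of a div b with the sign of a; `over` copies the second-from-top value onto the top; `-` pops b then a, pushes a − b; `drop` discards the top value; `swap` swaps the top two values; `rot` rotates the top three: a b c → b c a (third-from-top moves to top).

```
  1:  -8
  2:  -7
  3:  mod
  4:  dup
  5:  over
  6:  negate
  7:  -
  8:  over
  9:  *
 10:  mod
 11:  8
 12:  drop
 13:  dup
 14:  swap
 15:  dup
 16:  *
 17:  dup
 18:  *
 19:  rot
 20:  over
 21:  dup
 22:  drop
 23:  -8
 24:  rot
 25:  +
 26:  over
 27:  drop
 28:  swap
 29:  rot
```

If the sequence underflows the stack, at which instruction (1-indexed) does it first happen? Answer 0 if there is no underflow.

19

-8     → -8
-7     → -8 -7
mod    → -1
dup    → -1 -1
over   → -1 -1 -1
negate → -1 -1 1
-      → -1 -2
over   → -1 -2 -1
*      → -1 2
mod    → -1
8      → -1 8
drop   → -1
dup    → -1 -1
swap   → -1 -1
dup    → -1 -1 -1
*      → -1 1
dup    → -1 1 1
*      → -1 1
rot  — needs 3 operands, stack has 2 → underflow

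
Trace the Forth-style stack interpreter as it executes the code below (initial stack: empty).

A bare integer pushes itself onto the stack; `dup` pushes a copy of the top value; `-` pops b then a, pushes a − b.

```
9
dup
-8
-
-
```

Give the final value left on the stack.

9    9
dup  9 9
-8   9 9 -8
-    9 17
-    -8

-8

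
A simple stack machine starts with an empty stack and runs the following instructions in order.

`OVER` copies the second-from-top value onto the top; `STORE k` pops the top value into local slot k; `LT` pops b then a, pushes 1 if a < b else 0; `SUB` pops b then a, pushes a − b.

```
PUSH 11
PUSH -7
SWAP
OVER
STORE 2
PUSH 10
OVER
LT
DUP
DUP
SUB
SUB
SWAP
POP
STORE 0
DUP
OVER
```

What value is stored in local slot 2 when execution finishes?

-7

PUSH 11 -> [11]
PUSH -7 -> [11, -7]
SWAP    -> [-7, 11]
OVER    -> [-7, 11, -7]
STORE 2 -> [-7, 11]
PUSH 10 -> [-7, 11, 10]
OVER    -> [-7, 11, 10, 11]
LT      -> [-7, 11, 1]
DUP     -> [-7, 11, 1, 1]
DUP     -> [-7, 11, 1, 1, 1]
SUB     -> [-7, 11, 1, 0]
SUB     -> [-7, 11, 1]
SWAP    -> [-7, 1, 11]
POP     -> [-7, 1]
STORE 0 -> [-7]
DUP     -> [-7, -7]
OVER    -> [-7, -7, -7]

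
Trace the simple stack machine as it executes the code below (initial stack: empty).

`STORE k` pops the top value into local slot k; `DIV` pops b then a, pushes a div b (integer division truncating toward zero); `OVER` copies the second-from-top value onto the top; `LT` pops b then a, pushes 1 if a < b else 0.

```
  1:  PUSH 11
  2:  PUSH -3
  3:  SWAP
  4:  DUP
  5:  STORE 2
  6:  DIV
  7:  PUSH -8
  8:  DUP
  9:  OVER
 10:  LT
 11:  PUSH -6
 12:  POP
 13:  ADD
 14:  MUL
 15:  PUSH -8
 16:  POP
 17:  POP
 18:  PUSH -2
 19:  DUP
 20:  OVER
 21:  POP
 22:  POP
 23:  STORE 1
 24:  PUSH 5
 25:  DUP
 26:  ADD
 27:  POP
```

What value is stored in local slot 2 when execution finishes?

11

PUSH 11 -> 11
PUSH -3 -> 11 -3
SWAP    -> -3 11
DUP     -> -3 11 11
STORE 2 -> -3 11
DIV     -> 0
PUSH -8 -> 0 -8
DUP     -> 0 -8 -8
OVER    -> 0 -8 -8 -8
LT      -> 0 -8 0
PUSH -6 -> 0 -8 0 -6
POP     -> 0 -8 0
ADD     -> 0 -8
MUL     -> 0
PUSH -8 -> 0 -8
POP     -> 0
POP     -> (empty)
PUSH -2 -> -2
DUP     -> -2 -2
OVER    -> -2 -2 -2
POP     -> -2 -2
POP     -> -2
STORE 1 -> (empty)
PUSH 5  -> 5
DUP     -> 5 5
ADD     -> 10
POP     -> (empty)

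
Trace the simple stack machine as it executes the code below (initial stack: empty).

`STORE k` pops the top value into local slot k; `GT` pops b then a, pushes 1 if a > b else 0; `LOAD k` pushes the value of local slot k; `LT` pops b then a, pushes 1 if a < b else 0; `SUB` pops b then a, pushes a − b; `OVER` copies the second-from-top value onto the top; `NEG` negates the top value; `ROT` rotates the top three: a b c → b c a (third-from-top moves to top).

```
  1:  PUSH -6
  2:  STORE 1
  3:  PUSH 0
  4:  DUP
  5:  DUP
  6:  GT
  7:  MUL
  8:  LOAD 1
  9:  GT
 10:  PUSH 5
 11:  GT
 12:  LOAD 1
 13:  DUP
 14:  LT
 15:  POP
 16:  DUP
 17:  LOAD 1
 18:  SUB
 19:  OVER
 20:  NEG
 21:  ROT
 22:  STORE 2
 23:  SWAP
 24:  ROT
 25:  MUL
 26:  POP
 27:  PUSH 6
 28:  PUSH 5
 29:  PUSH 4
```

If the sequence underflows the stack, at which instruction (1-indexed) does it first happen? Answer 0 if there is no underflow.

PUSH -6  -6
STORE 1  (empty)
PUSH 0   0
DUP      0 0
DUP      0 0 0
GT       0 0
MUL      0
LOAD 1   0 -6
GT       1
PUSH 5   1 5
GT       0
LOAD 1   0 -6
DUP      0 -6 -6
LT       0 0
POP      0
DUP      0 0
LOAD 1   0 0 -6
SUB      0 6
OVER     0 6 0
NEG      0 6 0
ROT      6 0 0
STORE 2  6 0
SWAP     0 6
ROT  — needs 3 operands, stack has 2 → underflow

24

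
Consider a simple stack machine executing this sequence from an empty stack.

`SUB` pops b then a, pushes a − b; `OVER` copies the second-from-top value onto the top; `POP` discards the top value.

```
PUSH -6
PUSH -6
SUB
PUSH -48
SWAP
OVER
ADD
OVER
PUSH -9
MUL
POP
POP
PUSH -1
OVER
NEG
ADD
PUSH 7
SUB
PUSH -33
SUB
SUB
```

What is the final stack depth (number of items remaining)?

1

PUSH -6  -> -6
PUSH -6  -> -6 -6
SUB      -> 0
PUSH -48 -> 0 -48
SWAP     -> -48 0
OVER     -> -48 0 -48
ADD      -> -48 -48
OVER     -> -48 -48 -48
PUSH -9  -> -48 -48 -48 -9
MUL      -> -48 -48 432
POP      -> -48 -48
POP      -> -48
PUSH -1  -> -48 -1
OVER     -> -48 -1 -48
NEG      -> -48 -1 48
ADD      -> -48 47
PUSH 7   -> -48 47 7
SUB      -> -48 40
PUSH -33 -> -48 40 -33
SUB      -> -48 73
SUB      -> -121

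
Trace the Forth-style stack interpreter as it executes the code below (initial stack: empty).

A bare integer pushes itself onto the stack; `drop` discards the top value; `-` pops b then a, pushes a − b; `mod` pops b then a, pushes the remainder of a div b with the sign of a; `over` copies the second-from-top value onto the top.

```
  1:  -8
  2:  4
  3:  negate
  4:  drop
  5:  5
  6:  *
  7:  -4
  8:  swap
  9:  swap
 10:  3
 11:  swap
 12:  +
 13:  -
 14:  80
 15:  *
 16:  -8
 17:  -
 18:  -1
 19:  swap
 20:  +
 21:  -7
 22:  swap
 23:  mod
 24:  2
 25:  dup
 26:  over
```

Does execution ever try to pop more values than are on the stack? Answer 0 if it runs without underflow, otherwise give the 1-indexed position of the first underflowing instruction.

-8     → -8
4      → -8 4
negate → -8 -4
drop   → -8
5      → -8 5
*      → -40
-4     → -40 -4
swap   → -4 -40
swap   → -40 -4
3      → -40 -4 3
swap   → -40 3 -4
+      → -40 -1
-      → -39
80     → -39 80
*      → -3120
-8     → -3120 -8
-      → -3112
-1     → -3112 -1
swap   → -1 -3112
+      → -3113
-7     → -3113 -7
swap   → -7 -3113
mod    → -7
2      → -7 2
dup    → -7 2 2
over   → -7 2 2 2

0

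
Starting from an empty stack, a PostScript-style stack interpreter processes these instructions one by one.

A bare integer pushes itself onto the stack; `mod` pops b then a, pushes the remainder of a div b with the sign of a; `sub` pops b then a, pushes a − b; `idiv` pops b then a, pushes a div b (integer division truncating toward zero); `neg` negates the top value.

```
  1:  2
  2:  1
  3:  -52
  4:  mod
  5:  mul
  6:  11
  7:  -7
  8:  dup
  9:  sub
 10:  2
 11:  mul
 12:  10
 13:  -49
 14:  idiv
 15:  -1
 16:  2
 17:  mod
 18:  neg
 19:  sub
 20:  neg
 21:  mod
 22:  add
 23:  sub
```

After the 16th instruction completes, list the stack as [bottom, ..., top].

2    : 2
1    : 2 1
-52  : 2 1 -52
mod  : 2 1
mul  : 2
11   : 2 11
-7   : 2 11 -7
dup  : 2 11 -7 -7
sub  : 2 11 0
2    : 2 11 0 2
mul  : 2 11 0
10   : 2 11 0 10
-49  : 2 11 0 10 -49
idiv : 2 11 0 0
-1   : 2 11 0 0 -1
2    : 2 11 0 0 -1 2

[2, 11, 0, 0, -1, 2]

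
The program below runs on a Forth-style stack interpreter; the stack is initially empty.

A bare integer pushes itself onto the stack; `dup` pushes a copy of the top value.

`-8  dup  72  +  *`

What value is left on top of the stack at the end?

-8  : [-8]
dup : [-8, -8]
72  : [-8, -8, 72]
+   : [-8, 64]
*   : [-512]

-512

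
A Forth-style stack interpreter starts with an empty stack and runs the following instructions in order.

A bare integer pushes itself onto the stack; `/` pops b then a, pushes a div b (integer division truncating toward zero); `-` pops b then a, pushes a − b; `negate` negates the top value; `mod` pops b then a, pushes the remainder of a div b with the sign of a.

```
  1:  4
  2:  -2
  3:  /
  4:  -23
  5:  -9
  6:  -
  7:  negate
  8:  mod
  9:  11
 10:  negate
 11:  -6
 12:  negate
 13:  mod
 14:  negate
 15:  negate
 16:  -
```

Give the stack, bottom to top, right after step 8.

4      -> [4]
-2     -> [4, -2]
/      -> [-2]
-23    -> [-2, -23]
-9     -> [-2, -23, -9]
-      -> [-2, -14]
negate -> [-2, 14]
mod    -> [-2]

[-2]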